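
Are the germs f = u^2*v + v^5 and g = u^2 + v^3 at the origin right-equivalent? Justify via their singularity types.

The Hessian of f at 0 is [[0, 0], [0, 0]] with rank 0, so corank 2. A Groebner basis of the Jacobian ideal J(f) in C{u,v} is {u^2/5 + v^4, u^3, u*v}; counting standard monomials gives mu = 6. Corank 2; j^3 = u^2*v has shape L^2 M (L != M), so D-series; mu = 6 gives D_6. The Hessian of g at 0 is [[2, 0], [0, 0]] with rank 1, so corank 1. A Groebner basis of the Jacobian ideal J(g) in C{u,v} is {v^2, u}; counting standard monomials gives mu = 2. Corank 1: A-series; mu = 2 gives A_2. f is D_6 but g is A_2, hence not right-equivalent.

No.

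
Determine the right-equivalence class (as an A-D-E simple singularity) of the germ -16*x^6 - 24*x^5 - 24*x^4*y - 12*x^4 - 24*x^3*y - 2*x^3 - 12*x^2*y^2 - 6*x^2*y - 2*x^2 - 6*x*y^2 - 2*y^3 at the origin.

The Hessian of f at 0 has rank 1. Corank 1: A-series; mu = 2 gives A_2.

A_2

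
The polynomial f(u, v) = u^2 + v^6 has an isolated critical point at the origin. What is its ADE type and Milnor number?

Type A_{5}, Milnor number mu = 5.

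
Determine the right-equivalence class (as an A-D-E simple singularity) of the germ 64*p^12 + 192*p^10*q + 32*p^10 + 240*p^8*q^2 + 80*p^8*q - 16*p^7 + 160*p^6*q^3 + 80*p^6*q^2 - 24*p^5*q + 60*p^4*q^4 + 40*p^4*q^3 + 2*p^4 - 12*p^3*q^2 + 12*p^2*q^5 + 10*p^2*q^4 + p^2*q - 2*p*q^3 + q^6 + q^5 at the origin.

D7

The Hessian of f at 0 is [[0, 0], [0, 0]] with rank 0, so corank 2. A Groebner basis of the Jacobian ideal J(f) in C{p,q} is {p^3, p^2*q + p^2/6 - p*q^2/6, -p*q + q^3}; counting standard monomials gives mu = 7. Corank 2; j^3 = p^2*q has shape L^2 M (L != M), so D-series; mu = 7 gives D_7.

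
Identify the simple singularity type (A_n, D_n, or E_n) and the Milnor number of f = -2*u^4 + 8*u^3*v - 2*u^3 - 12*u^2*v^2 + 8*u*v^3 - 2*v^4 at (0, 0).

Type E_6, Milnor number mu = 6.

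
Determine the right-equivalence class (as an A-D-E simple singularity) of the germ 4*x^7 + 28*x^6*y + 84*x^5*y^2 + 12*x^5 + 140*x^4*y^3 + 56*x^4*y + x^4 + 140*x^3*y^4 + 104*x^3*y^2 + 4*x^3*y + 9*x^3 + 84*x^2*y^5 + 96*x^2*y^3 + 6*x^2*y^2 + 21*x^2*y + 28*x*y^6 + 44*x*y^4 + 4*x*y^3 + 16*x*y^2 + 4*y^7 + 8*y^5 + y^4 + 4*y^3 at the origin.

The Hessian of f at 0 is [[0, 0], [0, 0]] with rank 0, so corank 2. A Groebner basis of the Jacobian ideal J(f) in C{x,y} is {x*y^2 + 27*x*y/2 + 9*y^2, -81*x*y/4 + y^3 - 27*y^2/2, x^2 + 5*x*y/3 + 2*y^2/3}; counting standard monomials gives mu = 5. Corank 2; j^3 = (x + y)*(3*x + 2*y)^2 has shape L^2 M (L != M), so D-series; mu = 5 gives D_5.

D5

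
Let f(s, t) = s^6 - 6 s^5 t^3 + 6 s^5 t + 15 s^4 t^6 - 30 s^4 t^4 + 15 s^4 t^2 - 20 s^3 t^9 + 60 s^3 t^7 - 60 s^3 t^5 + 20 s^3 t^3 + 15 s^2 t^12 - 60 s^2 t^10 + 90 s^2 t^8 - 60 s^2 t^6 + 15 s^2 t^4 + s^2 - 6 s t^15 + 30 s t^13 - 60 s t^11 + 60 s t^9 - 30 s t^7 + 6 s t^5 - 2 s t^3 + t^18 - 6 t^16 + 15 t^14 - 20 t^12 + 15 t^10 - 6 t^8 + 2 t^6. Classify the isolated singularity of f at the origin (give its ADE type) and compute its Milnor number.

Type A_5, Milnor number mu = 5.

The Hessian of f at 0 is [[2, 0], [0, 0]] with rank 1, so corank 1. A Groebner basis of the Jacobian ideal J(f) in C{s,t} is {s*t^2, -s + t^3, s^2}; counting standard monomials gives mu = 5. Corank 1: A-series; mu = 5 gives A_5.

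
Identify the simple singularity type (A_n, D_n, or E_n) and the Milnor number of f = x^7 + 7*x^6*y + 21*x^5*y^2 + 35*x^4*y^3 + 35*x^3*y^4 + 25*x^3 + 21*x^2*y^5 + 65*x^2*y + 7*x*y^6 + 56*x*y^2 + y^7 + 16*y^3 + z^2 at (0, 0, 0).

The Hessian of f at 0 has rank 1. Corank 2; j^3 = (x + y)*(5*x + 4*y)^2 has shape L^2 M (L != M), so D-series; mu = 8 gives D_8.

Type D8, Milnor number mu = 8.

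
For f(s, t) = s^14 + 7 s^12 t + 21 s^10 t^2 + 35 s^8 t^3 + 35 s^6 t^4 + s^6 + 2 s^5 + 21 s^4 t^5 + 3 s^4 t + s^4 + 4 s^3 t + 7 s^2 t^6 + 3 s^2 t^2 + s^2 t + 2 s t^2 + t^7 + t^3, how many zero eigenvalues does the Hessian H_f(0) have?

Hessian at 0 has rank 0.

2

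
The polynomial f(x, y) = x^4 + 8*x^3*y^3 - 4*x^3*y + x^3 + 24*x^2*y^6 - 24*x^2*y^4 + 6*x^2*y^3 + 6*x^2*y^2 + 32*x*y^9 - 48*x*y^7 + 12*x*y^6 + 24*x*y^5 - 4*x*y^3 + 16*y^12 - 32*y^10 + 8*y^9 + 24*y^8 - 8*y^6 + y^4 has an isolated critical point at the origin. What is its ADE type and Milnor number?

Type E_6, Milnor number mu = 6.

The Hessian of f at 0 has rank 0. Corank 2; j^3 = x^3 is a perfect cube, so E-series; the 4-jet and mu = 6 give E_6.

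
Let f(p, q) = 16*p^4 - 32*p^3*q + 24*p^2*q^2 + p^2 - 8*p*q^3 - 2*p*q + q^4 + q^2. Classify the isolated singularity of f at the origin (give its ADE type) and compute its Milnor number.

Type A_3, Milnor number mu = 3.

The Hessian of f at 0 has rank 1. Corank 1: A-series; mu = 3 gives A_3.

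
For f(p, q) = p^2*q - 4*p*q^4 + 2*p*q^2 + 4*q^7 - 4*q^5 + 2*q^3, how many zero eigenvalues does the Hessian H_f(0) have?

The Hessian at 0 is [[0, 0], [0, 0]] of rank 0; hence corank 2.

2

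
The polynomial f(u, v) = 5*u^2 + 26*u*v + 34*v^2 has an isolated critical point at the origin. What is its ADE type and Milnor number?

The Hessian of f at 0 is [[10, 26], [26, 68]] with rank 2, so corank 0. A Groebner basis of the Jacobian ideal J(f) in C{u,v} is {u, v}; counting standard monomials gives mu = 1. Corank 0: nondegenerate Morse point, so A_1.

Type A1, Milnor number mu = 1.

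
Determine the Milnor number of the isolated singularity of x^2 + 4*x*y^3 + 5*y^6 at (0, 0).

5

The Hessian of f at 0 has rank 1. Corank 1: A-series; mu = 5 gives A_5.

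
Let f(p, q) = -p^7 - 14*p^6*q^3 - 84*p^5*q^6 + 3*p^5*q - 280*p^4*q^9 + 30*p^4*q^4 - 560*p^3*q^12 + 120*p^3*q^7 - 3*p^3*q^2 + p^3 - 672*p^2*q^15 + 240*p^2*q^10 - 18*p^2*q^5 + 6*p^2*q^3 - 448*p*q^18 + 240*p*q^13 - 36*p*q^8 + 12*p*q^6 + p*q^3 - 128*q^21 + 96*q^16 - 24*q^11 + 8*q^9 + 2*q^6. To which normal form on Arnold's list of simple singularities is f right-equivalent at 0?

E_7

The Hessian of f at 0 has rank 0. Corank 2; j^3 = p^3 is a perfect cube, so E-series; the 4-jet and mu = 7 give E_7.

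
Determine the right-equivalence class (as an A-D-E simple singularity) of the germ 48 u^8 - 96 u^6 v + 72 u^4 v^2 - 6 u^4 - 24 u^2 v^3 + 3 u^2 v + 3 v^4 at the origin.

The Hessian of f at 0 is [[0, 0], [0, 0]] with rank 0, so corank 2. A Groebner basis of the Jacobian ideal J(f) in C{u,v} is {u^3, u^2/4 + v^3, u*v}; counting standard monomials gives mu = 5. Corank 2; j^3 = 3*u^2*v has shape L^2 M (L != M), so D-series; mu = 5 gives D_5.

D_{5}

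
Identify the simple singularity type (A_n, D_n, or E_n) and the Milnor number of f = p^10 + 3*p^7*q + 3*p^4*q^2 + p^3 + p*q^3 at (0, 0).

Type E_7, Milnor number mu = 7.

The Hessian of f at 0 has rank 0. Corank 2; j^3 = p^3 is a perfect cube, so E-series; the 4-jet and mu = 7 give E_7.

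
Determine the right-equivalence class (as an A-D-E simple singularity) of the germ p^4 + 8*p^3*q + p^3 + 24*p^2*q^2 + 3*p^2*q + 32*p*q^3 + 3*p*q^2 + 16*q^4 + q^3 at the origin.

E_{6}

The Hessian of f at 0 is [[0, 0], [0, 0]] with rank 0, so corank 2. A Groebner basis of the Jacobian ideal J(f) in C{p,q} is {q^4, p*q^2 + 4*q^3/3, p^2 + 2*p*q + q^2}; counting standard monomials gives mu = 6. Corank 2; j^3 = (p + q)^3 is a perfect cube, so E-series; the 4-jet and mu = 6 give E_6.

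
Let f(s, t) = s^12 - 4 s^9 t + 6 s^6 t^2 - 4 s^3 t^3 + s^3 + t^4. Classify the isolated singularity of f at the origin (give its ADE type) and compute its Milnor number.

The Hessian of f at 0 is [[0, 0], [0, 0]] with rank 0, so corank 2. A Groebner basis of the Jacobian ideal J(f) in C{s,t} is {t^3, s^2}; counting standard monomials gives mu = 6. Corank 2; j^3 = s^3 is a perfect cube, so E-series; the 4-jet and mu = 6 give E_6.

Type E6, Milnor number mu = 6.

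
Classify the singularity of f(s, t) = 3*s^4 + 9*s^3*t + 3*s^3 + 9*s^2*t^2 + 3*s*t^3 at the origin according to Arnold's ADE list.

E_7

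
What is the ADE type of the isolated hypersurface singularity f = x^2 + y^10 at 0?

The Hessian of f at 0 has rank 1. Corank 1: A-series; mu = 9 gives A_9.

A_9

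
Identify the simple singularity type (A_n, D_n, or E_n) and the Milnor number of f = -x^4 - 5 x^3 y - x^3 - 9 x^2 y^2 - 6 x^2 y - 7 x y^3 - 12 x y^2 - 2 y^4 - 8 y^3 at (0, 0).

Type E7, Milnor number mu = 7.

The Hessian of f at 0 has rank 0. Corank 2; j^3 = -(x + 2*y)^3 is a perfect cube, so E-series; the 4-jet and mu = 7 give E_7.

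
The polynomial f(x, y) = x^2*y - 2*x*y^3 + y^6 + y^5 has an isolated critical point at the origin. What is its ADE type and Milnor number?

The Hessian of f at 0 is [[0, 0], [0, 0]] with rank 0, so corank 2. A Groebner basis of the Jacobian ideal J(f) in C{x,y} is {x^3, x^2*y + x^2/6 - x*y^2/6, -x*y + y^3}; counting standard monomials gives mu = 7. Corank 2; j^3 = x^2*y has shape L^2 M (L != M), so D-series; mu = 7 gives D_7.

Type D_7, Milnor number mu = 7.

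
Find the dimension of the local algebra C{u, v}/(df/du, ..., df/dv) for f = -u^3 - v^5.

8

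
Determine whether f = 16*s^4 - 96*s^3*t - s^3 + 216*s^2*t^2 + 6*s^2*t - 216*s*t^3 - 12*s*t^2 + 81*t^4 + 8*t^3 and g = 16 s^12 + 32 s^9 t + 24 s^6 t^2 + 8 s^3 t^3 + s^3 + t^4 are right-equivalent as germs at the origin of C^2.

Yes.

The Hessian of f at 0 is [[0, 0], [0, 0]] with rank 0, so corank 2. A Groebner basis of the Jacobian ideal J(f) in C{s,t} is {t^4, s*t^2 - 11*t^3/6, s^2 - 4*s*t + 4*t^2}; counting standard monomials gives mu = 6. Corank 2; j^3 = -(s - 2*t)^3 is a perfect cube, so E-series; the 4-jet and mu = 6 give E_6. The Hessian of g at 0 is [[0, 0], [0, 0]] with rank 0, so corank 2. A Groebner basis of the Jacobian ideal J(g) in C{s,t} is {t^3, s^2}; counting standard monomials gives mu = 6. Corank 2; j^3 = s^3 is a perfect cube, so E-series; the 4-jet and mu = 6 give E_6. Both have type E_6, hence right-equivalent.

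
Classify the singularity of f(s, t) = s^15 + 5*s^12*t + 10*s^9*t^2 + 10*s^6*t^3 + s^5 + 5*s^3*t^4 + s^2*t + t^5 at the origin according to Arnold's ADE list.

D_{6}

The Hessian of f at 0 has rank 0. Corank 2; j^3 = s^2*t has shape L^2 M (L != M), so D-series; mu = 6 gives D_6.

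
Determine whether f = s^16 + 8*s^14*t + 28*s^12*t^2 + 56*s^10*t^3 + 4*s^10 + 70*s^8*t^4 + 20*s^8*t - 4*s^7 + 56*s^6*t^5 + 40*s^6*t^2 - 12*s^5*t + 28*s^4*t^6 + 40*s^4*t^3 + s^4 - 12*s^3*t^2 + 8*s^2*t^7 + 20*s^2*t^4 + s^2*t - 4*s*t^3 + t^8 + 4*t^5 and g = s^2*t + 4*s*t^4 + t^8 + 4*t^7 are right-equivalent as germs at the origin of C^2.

Yes.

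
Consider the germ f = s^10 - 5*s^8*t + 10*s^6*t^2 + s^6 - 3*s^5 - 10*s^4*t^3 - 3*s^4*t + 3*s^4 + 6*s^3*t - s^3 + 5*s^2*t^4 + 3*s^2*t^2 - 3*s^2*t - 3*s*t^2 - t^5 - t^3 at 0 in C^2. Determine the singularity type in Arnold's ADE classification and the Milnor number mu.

Type E_8, Milnor number mu = 8.

The Hessian of f at 0 has rank 0. Corank 2; j^3 = -(s + t)^3 is a perfect cube, so E-series; the 5-jet and mu = 8 give E_8.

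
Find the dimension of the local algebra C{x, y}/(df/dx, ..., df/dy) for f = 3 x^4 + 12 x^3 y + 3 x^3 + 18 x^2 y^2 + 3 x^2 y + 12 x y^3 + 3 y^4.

5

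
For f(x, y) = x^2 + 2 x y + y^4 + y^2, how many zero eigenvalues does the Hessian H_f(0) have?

1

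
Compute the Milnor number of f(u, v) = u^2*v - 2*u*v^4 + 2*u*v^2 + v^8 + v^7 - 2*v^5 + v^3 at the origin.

9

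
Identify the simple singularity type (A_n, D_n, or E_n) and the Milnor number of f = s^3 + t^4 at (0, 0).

Type E6, Milnor number mu = 6.

The Hessian of f at 0 is [[0, 0], [0, 0]] with rank 0, so corank 2. A Groebner basis of the Jacobian ideal J(f) in C{s,t} is {t^3, s^2}; counting standard monomials gives mu = 6. Corank 2; j^3 = s^3 is a perfect cube, so E-series; the 4-jet and mu = 6 give E_6.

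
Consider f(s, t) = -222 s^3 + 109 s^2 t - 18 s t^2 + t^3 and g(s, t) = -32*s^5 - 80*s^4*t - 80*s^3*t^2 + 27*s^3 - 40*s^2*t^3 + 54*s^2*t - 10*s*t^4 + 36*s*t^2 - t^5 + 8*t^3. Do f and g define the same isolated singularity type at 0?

No.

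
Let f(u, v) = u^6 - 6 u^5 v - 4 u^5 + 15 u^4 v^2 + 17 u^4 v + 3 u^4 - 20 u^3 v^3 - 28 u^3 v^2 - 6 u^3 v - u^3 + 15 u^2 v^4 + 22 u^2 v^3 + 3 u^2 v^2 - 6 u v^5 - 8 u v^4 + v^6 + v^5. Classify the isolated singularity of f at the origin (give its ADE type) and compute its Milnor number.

The Hessian of f at 0 is [[0, 0], [0, 0]] with rank 0, so corank 2. A Groebner basis of the Jacobian ideal J(f) in C{u,v} is {u^2/8 + u*v^3 - u*v^2/4, u^2/2 - u*v^2 + v^4, u^3, u^2*v + u^2/4 - u*v^2/2}; counting standard monomials gives mu = 8. Corank 2; j^3 = -u^3 is a perfect cube, so E-series; the 5-jet and mu = 8 give E_8.

Type E8, Milnor number mu = 8.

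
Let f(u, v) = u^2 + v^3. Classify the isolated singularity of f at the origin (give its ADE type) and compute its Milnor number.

Type A_{2}, Milnor number mu = 2.

The Hessian of f at 0 has rank 1. Corank 1: A-series; mu = 2 gives A_2.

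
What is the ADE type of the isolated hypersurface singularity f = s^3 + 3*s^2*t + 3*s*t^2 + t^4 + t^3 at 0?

E_{6}

The Hessian of f at 0 is [[0, 0], [0, 0]] with rank 0, so corank 2. A Groebner basis of the Jacobian ideal J(f) in C{s,t} is {t^3, s^2 + 2*s*t + t^2}; counting standard monomials gives mu = 6. Corank 2; j^3 = (s + t)^3 is a perfect cube, so E-series; the 4-jet and mu = 6 give E_6.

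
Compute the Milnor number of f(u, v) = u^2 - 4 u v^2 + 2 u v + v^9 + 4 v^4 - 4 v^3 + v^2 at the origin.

8

The Hessian of f at 0 has rank 1. Corank 1: A-series; mu = 8 gives A_8.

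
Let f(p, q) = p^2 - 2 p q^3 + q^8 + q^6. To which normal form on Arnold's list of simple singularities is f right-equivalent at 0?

A7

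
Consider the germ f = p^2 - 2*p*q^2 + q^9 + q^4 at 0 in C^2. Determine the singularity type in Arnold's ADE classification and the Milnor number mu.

The Hessian of f at 0 has rank 1. Corank 1: A-series; mu = 8 gives A_8.

Type A_{8}, Milnor number mu = 8.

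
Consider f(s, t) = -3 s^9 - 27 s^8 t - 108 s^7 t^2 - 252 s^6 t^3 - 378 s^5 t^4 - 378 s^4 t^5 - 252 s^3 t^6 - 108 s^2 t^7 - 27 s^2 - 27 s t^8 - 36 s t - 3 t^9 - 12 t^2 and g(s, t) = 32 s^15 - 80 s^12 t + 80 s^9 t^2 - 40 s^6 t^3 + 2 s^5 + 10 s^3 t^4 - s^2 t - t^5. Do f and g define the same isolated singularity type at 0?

No.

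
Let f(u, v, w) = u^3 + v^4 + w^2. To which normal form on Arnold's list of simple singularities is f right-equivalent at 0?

E6

The Hessian of f at 0 is [[0, 0, 0], [0, 0, 0], [0, 0, 2]] with rank 1, so corank 2. A Groebner basis of the Jacobian ideal J(f) in C{u,v,w} is {v^3, u^2, w}; counting standard monomials gives mu = 6. Corank 2; j^3 = u^3 is a perfect cube, so E-series; the 4-jet and mu = 6 give E_6.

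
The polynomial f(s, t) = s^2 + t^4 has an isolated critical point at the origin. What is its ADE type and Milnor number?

The Hessian of f at 0 has rank 1. Corank 1: A-series; mu = 3 gives A_3.

Type A_{3}, Milnor number mu = 3.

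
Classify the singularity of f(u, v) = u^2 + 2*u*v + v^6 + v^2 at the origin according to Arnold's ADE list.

The Hessian of f at 0 has rank 1. Corank 1: A-series; mu = 5 gives A_5.

A_{5}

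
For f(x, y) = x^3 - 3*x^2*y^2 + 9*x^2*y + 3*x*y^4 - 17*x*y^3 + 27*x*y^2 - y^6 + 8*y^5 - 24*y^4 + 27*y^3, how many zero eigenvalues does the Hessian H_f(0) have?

2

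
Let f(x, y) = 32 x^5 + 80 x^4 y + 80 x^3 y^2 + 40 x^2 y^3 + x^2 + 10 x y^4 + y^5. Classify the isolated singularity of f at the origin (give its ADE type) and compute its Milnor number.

The Hessian of f at 0 is [[2, 0], [0, 0]] with rank 1, so corank 1. A Groebner basis of the Jacobian ideal J(f) in C{x,y} is {y^4, x}; counting standard monomials gives mu = 4. Corank 1: A-series; mu = 4 gives A_4.

Type A4, Milnor number mu = 4.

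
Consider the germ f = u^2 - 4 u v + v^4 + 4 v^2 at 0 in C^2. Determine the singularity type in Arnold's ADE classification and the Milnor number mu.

Type A3, Milnor number mu = 3.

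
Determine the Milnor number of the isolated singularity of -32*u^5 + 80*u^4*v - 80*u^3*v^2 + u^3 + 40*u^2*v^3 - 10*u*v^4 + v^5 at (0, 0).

8

The Hessian of f at 0 has rank 0. Corank 2; j^3 = u^3 is a perfect cube, so E-series; the 5-jet and mu = 8 give E_8.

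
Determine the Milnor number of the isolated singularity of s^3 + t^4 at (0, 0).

6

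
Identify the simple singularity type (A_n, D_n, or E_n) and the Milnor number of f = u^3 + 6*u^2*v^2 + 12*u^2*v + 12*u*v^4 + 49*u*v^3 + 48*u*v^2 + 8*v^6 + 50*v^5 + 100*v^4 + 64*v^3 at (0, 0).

The Hessian of f at 0 is [[0, 0], [0, 0]] with rank 0, so corank 2. A Groebner basis of the Jacobian ideal J(f) in C{u,v} is {-u^2/4 - 2*u*v + v^4 - v^3/12 - 4*v^2, u^3 + 23*u^2 + 184*u*v + 215*v^3/3 + 368*v^2, u^2*v - 47*u^2/12 - 94*u*v/3 - 623*v^3/36 - 188*v^2/3, u^2/2 + u*v^2 + 4*u*v + 25*v^3/6 + 8*v^2}; counting standard monomials gives mu = 7. Corank 2; j^3 = (u + 4*v)^3 is a perfect cube, so E-series; the 4-jet and mu = 7 give E_7.

Type E7, Milnor number mu = 7.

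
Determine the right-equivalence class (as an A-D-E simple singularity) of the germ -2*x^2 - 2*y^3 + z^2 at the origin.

A_{2}

The Hessian of f at 0 has rank 2. Corank 1: A-series; mu = 2 gives A_2.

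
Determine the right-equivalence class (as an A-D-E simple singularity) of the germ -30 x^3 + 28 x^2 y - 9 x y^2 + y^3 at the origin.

D_{4}

The Hessian of f at 0 has rank 0. Corank 2; j^3 = -(3*x - y)*(10*x^2 - 6*x*y + y^2) splits into three distinct lines over C (the quadratic factor has nonzero discriminant), so D_4.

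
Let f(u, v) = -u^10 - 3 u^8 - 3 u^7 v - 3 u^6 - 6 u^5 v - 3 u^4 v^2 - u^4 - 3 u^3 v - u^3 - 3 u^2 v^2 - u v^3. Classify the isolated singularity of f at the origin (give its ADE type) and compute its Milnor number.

Type E_7, Milnor number mu = 7.

The Hessian of f at 0 has rank 0. Corank 2; j^3 = -u^3 is a perfect cube, so E-series; the 4-jet and mu = 7 give E_7.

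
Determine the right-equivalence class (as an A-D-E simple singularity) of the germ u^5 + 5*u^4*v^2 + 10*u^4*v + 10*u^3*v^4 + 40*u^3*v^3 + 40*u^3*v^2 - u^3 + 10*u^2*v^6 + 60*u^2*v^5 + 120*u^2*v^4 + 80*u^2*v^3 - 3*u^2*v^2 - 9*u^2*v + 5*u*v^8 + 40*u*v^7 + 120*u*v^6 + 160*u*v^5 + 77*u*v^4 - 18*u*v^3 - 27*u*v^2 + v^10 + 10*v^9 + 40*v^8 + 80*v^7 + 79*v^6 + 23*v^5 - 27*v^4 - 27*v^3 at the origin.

The Hessian of f at 0 has rank 0. Corank 2; j^3 = -(u + 3*v)^3 is a perfect cube, so E-series; the 5-jet and mu = 8 give E_8.

E_8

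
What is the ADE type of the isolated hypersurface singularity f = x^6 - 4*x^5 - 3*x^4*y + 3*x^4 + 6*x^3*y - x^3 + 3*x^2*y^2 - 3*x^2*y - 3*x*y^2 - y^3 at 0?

The Hessian of f at 0 is [[0, 0], [0, 0]] with rank 0, so corank 2. A Groebner basis of the Jacobian ideal J(f) in C{x,y} is {-3*x^2/8 + x*y^3 + 3*x*y^2/4 - 3*x*y/4 + 3*y^3/4 - 3*y^2/8, x^2/2 - x*y^2 + x*y + y^4 - y^3 + y^2/2, x^3 - 3*x^2/4 - 3*x*y^2/2 - 3*x*y/2 - y^3/2 - 3*y^2/4, x^2*y + x^2/4 + 3*x*y^2/2 + x*y/2 + y^3/2 + y^2/4}; counting standard monomials gives mu = 8. Corank 2; j^3 = -(x + y)^3 is a perfect cube, so E-series; the 5-jet and mu = 8 give E_8.

E_8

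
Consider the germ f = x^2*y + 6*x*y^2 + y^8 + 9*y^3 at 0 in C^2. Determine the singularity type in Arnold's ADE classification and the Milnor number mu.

The Hessian of f at 0 has rank 0. Corank 2; j^3 = y*(x + 3*y)^2 has shape L^2 M (L != M), so D-series; mu = 9 gives D_9.

Type D_9, Milnor number mu = 9.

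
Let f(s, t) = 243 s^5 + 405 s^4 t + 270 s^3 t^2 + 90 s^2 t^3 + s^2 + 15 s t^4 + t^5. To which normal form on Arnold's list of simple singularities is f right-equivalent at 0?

A_{4}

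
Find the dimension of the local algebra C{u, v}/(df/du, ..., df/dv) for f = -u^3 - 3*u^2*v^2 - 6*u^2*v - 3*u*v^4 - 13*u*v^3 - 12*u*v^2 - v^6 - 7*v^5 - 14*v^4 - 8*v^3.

The Hessian of f at 0 has rank 0. Corank 2; j^3 = -(u + 2*v)^3 is a perfect cube, so E-series; the 4-jet and mu = 7 give E_7.

7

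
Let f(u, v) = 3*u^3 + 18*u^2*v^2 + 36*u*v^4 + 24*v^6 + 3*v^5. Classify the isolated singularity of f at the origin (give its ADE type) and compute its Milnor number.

Type E8, Milnor number mu = 8.

The Hessian of f at 0 is [[0, 0], [0, 0]] with rank 0, so corank 2. A Groebner basis of the Jacobian ideal J(f) in C{u,v} is {v^4, u^3, u^2/4 + u*v^2}; counting standard monomials gives mu = 8. Corank 2; j^3 = 3*u^3 is a perfect cube, so E-series; the 5-jet and mu = 8 give E_8.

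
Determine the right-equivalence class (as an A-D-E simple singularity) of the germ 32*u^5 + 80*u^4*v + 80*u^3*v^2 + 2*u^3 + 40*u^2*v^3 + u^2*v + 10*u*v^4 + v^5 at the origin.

The Hessian of f at 0 has rank 0. Corank 2; j^3 = u^2*(2*u + v) has shape L^2 M (L != M), so D-series; mu = 6 gives D_6.

D_{6}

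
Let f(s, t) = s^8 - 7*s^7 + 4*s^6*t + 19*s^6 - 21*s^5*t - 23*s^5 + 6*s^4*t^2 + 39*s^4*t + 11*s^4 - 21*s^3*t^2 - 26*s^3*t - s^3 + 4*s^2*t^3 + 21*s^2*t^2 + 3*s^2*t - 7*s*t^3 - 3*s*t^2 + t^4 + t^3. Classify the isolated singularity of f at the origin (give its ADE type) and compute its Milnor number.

Type E7, Milnor number mu = 7.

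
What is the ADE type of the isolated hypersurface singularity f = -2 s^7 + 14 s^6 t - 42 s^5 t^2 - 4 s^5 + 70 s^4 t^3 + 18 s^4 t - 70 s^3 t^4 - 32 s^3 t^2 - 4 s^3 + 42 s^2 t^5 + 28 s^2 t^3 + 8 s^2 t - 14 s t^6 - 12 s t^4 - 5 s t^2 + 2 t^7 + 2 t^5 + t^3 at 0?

D_8

The Hessian of f at 0 has rank 0. Corank 2; j^3 = -(s - t)*(2*s - t)^2 has shape L^2 M (L != M), so D-series; mu = 8 gives D_8.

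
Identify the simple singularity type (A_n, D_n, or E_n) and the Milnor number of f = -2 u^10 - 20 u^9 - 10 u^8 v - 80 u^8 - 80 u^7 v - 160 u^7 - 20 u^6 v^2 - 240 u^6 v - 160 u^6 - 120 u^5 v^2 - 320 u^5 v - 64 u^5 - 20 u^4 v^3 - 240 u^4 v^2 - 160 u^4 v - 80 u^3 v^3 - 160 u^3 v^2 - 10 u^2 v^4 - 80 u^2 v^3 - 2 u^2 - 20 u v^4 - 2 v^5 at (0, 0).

The Hessian of f at 0 has rank 1. Corank 1: A-series; mu = 4 gives A_4.

Type A4, Milnor number mu = 4.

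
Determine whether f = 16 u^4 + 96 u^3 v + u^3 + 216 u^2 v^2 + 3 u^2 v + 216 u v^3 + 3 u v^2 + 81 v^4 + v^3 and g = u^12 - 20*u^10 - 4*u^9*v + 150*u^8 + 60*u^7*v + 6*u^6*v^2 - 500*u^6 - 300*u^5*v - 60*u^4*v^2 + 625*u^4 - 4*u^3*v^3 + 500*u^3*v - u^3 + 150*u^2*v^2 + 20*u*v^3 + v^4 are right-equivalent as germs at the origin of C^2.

Yes.

The Hessian of f at 0 is [[0, 0], [0, 0]] with rank 0, so corank 2. A Groebner basis of the Jacobian ideal J(f) in C{u,v} is {v^4, u*v^2 + 7*v^3/6, u^2 + 2*u*v + v^2}; counting standard monomials gives mu = 6. Corank 2; j^3 = (u + v)^3 is a perfect cube, so E-series; the 4-jet and mu = 6 give E_6. The Hessian of g at 0 is [[0, 0], [0, 0]] with rank 0, so corank 2. A Groebner basis of the Jacobian ideal J(g) in C{u,v} is {v^4, u*v^2 + v^3/15, u^2}; counting standard monomials gives mu = 6. Corank 2; j^3 = -u^3 is a perfect cube, so E-series; the 4-jet and mu = 6 give E_6. Both have type E_6, hence right-equivalent.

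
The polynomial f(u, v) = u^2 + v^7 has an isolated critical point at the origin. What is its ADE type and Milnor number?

The Hessian of f at 0 has rank 1. Corank 1: A-series; mu = 6 gives A_6.

Type A6, Milnor number mu = 6.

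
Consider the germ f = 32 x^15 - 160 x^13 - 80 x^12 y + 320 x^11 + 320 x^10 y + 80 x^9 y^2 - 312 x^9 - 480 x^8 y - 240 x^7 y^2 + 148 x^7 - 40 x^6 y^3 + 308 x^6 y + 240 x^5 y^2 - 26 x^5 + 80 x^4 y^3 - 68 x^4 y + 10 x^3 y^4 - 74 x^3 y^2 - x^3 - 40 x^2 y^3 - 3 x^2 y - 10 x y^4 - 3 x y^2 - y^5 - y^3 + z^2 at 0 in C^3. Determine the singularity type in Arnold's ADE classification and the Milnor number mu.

The Hessian of f at 0 has rank 1. Corank 2; j^3 = -(x + y)^3 is a perfect cube, so E-series; the 5-jet and mu = 8 give E_8.

Type E_8, Milnor number mu = 8.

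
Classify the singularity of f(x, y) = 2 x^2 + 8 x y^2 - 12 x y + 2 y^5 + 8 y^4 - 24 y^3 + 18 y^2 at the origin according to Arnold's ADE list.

The Hessian of f at 0 has rank 1. Corank 1: A-series; mu = 4 gives A_4.

A_{4}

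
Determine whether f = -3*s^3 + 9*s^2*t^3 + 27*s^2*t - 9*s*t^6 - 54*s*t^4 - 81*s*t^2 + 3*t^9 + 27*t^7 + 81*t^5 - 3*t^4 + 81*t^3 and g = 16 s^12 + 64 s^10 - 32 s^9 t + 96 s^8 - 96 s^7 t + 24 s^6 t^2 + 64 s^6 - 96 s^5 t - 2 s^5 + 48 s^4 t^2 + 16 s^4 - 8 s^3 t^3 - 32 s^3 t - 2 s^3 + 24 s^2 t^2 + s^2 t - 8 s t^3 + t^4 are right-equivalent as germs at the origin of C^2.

No.

The Hessian of f at 0 is [[0, 0], [0, 0]] with rank 0, so corank 2. A Groebner basis of the Jacobian ideal J(f) in C{s,t} is {t^3, s^2 - 6*s*t + 9*t^2}; counting standard monomials gives mu = 6. Corank 2; j^3 = -3*(s - 3*t)^3 is a perfect cube, so E-series; the 4-jet and mu = 6 give E_6. The Hessian of g at 0 is [[0, 0], [0, 0]] with rank 0, so corank 2. A Groebner basis of the Jacobian ideal J(g) in C{s,t} is {s*t^2, s*t/8 + t^3, s^2 - s*t/2}; counting standard monomials gives mu = 5. Corank 2; j^3 = -s^2*(2*s - t) has shape L^2 M (L != M), so D-series; mu = 5 gives D_5. f is E_6 but g is D_5, hence not right-equivalent.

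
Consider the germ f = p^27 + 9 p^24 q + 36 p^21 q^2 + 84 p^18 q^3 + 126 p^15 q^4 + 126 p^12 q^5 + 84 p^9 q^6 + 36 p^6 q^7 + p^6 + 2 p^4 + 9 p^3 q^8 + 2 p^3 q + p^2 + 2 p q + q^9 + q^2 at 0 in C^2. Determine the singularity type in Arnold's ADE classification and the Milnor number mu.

The Hessian of f at 0 has rank 1. Corank 1: A-series; mu = 8 gives A_8.

Type A8, Milnor number mu = 8.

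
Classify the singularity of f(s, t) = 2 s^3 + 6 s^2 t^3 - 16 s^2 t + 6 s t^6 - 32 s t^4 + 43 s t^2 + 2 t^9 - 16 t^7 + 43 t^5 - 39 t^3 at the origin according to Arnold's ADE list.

The Hessian of f at 0 has rank 0. Corank 2; j^3 = (s - 3*t)*(2*s^2 - 10*s*t + 13*t^2) splits into three distinct lines over C (the quadratic factor has nonzero discriminant), so D_4.

D4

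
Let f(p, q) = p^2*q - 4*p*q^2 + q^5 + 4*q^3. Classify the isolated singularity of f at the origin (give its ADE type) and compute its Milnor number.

Type D_6, Milnor number mu = 6.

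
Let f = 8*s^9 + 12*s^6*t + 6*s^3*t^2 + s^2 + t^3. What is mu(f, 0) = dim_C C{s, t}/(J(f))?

The Hessian of f at 0 has rank 1. Corank 1: A-series; mu = 2 gives A_2.

2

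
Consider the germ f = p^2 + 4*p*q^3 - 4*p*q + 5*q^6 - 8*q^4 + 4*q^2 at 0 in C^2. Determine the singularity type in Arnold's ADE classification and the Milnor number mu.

Type A_5, Milnor number mu = 5.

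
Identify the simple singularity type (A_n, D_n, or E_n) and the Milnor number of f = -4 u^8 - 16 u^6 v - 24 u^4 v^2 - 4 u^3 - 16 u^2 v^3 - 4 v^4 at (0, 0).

Type E_6, Milnor number mu = 6.

The Hessian of f at 0 is [[0, 0], [0, 0]] with rank 0, so corank 2. A Groebner basis of the Jacobian ideal J(f) in C{u,v} is {v^3, u^2}; counting standard monomials gives mu = 6. Corank 2; j^3 = -4*u^3 is a perfect cube, so E-series; the 4-jet and mu = 6 give E_6.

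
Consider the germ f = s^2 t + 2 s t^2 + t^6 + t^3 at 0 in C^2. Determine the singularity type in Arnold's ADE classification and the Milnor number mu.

Type D7, Milnor number mu = 7.

The Hessian of f at 0 is [[0, 0], [0, 0]] with rank 0, so corank 2. A Groebner basis of the Jacobian ideal J(f) in C{s,t} is {s^2/6 + t^5 - t^2/6, s^3 + t^3, s*t + t^2}; counting standard monomials gives mu = 7. Corank 2; j^3 = t*(s + t)^2 has shape L^2 M (L != M), so D-series; mu = 7 gives D_7.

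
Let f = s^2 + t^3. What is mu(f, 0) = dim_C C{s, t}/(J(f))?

2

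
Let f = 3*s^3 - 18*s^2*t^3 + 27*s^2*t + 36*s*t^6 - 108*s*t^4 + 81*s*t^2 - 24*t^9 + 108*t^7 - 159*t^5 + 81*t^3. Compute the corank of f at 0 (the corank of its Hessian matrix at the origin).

2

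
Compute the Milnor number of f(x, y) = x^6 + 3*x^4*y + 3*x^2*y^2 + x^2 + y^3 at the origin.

2

The Hessian of f at 0 is [[2, 0], [0, 0]] with rank 1, so corank 1. A Groebner basis of the Jacobian ideal J(f) in C{x,y} is {y^2, x}; counting standard monomials gives mu = 2. Corank 1: A-series; mu = 2 gives A_2.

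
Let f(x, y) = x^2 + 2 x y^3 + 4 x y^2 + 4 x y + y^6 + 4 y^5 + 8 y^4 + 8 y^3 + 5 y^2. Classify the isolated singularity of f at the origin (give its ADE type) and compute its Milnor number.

Type A1, Milnor number mu = 1.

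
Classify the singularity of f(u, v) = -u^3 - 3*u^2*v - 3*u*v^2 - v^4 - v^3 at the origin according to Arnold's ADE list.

E6

The Hessian of f at 0 has rank 0. Corank 2; j^3 = -(u + v)^3 is a perfect cube, so E-series; the 4-jet and mu = 6 give E_6.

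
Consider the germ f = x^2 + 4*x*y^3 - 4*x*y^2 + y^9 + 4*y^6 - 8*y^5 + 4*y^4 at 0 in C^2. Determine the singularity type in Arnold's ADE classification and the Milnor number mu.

The Hessian of f at 0 has rank 1. Corank 1: A-series; mu = 8 gives A_8.

Type A_8, Milnor number mu = 8.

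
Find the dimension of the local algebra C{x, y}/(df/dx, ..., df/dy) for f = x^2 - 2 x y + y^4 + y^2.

3

The Hessian of f at 0 has rank 1. Corank 1: A-series; mu = 3 gives A_3.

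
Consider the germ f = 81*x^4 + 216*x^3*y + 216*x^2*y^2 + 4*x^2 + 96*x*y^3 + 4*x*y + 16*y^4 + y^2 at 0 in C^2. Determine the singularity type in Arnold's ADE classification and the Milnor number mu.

The Hessian of f at 0 has rank 1. Corank 1: A-series; mu = 3 gives A_3.

Type A_3, Milnor number mu = 3.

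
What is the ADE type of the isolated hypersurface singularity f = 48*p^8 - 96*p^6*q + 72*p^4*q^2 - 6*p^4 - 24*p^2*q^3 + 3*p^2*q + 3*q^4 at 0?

D_5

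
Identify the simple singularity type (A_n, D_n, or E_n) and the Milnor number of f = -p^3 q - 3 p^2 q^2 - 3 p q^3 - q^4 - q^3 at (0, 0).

Type E7, Milnor number mu = 7.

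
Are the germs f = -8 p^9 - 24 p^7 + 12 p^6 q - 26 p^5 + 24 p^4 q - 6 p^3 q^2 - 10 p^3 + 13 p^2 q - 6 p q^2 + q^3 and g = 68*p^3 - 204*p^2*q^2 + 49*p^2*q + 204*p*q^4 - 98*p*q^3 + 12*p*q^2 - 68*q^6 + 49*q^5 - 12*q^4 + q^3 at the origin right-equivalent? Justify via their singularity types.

The Hessian of f at 0 has rank 0. Corank 2; j^3 = -(2*p - q)*(5*p^2 - 4*p*q + q^2) splits into three distinct lines over C (the quadratic factor has nonzero discriminant), so D_4. The Hessian of g at 0 has rank 0. Corank 2; j^3 = (4*p + q)*(17*p^2 + 8*p*q + q^2) splits into three distinct lines over C (the quadratic factor has nonzero discriminant), so D_4. Both have type D_4, hence right-equivalent.

Yes.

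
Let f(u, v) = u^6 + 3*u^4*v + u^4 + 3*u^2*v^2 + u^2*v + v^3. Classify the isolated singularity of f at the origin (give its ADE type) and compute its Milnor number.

The Hessian of f at 0 is [[0, 0], [0, 0]] with rank 0, so corank 2. A Groebner basis of the Jacobian ideal J(f) in C{u,v} is {v^3, u^2 + 3*v^2, u*v}; counting standard monomials gives mu = 4. Corank 2; j^3 = v*(u^2 + v^2) splits into three distinct lines over C (the quadratic factor has nonzero discriminant), so D_4.

Type D4, Milnor number mu = 4.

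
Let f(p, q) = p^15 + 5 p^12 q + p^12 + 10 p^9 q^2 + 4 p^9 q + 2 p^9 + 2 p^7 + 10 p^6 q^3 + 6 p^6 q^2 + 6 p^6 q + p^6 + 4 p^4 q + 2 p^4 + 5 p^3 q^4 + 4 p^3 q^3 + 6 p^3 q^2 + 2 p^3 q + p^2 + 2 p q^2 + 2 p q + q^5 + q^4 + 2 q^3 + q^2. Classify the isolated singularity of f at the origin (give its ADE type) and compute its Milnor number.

The Hessian of f at 0 has rank 1. Corank 1: A-series; mu = 4 gives A_4.

Type A_4, Milnor number mu = 4.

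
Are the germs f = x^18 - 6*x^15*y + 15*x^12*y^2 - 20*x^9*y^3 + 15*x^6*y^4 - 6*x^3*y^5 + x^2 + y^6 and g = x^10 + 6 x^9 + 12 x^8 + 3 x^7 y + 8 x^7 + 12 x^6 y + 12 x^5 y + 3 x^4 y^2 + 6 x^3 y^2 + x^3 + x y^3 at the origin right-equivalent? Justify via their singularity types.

No.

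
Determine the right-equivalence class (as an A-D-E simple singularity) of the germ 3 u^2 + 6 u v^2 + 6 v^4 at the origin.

The Hessian of f at 0 is [[6, 0], [0, 0]] with rank 1, so corank 1. A Groebner basis of the Jacobian ideal J(f) in C{u,v} is {u^2, u*v, u + v^2}; counting standard monomials gives mu = 3. Corank 1: A-series; mu = 3 gives A_3.

A3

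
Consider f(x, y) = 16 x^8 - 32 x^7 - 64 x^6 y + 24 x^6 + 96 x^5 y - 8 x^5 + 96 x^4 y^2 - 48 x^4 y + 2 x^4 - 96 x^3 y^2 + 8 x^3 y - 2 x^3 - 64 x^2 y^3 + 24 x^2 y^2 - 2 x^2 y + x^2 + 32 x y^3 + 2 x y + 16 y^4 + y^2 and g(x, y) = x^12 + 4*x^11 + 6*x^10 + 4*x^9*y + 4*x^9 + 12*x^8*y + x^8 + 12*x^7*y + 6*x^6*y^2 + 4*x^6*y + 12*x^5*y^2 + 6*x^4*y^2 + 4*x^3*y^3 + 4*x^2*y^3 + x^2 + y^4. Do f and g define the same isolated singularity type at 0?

The Hessian of f at 0 has rank 1. Corank 1: A-series; mu = 3 gives A_3. The Hessian of g at 0 has rank 1. Corank 1: A-series; mu = 3 gives A_3. Both have type A_3, hence right-equivalent.

Yes.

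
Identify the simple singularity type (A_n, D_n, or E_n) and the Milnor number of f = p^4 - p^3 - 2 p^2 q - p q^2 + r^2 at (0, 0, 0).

The Hessian of f at 0 has rank 1. Corank 2; j^3 = -p*(p + q)^2 has shape L^2 M (L != M), so D-series; mu = 5 gives D_5.

Type D_5, Milnor number mu = 5.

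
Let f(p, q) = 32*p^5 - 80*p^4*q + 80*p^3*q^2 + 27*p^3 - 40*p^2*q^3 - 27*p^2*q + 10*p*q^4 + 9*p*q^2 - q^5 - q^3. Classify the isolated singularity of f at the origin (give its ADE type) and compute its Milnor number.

The Hessian of f at 0 is [[0, 0], [0, 0]] with rank 0, so corank 2. A Groebner basis of the Jacobian ideal J(f) in C{p,q} is {q^5, p*q^3 - 3*q^4/8, p^2 - 2*p*q/3 + q^2/9}; counting standard monomials gives mu = 8. Corank 2; j^3 = (3*p - q)^3 is a perfect cube, so E-series; the 5-jet and mu = 8 give E_8.

Type E_8, Milnor number mu = 8.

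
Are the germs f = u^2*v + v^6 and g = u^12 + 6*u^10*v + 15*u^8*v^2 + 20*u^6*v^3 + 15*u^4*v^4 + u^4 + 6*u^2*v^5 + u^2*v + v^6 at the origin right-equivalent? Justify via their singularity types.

The Hessian of f at 0 has rank 0. Corank 2; j^3 = u^2*v has shape L^2 M (L != M), so D-series; mu = 7 gives D_7. The Hessian of g at 0 has rank 0. Corank 2; j^3 = u^2*v has shape L^2 M (L != M), so D-series; mu = 7 gives D_7. Both have type D_7, hence right-equivalent.

Yes.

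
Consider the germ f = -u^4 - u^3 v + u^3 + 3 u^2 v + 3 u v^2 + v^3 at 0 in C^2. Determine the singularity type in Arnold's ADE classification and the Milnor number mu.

The Hessian of f at 0 has rank 0. Corank 2; j^3 = (u + v)^3 is a perfect cube, so E-series; the 4-jet and mu = 7 give E_7.

Type E_7, Milnor number mu = 7.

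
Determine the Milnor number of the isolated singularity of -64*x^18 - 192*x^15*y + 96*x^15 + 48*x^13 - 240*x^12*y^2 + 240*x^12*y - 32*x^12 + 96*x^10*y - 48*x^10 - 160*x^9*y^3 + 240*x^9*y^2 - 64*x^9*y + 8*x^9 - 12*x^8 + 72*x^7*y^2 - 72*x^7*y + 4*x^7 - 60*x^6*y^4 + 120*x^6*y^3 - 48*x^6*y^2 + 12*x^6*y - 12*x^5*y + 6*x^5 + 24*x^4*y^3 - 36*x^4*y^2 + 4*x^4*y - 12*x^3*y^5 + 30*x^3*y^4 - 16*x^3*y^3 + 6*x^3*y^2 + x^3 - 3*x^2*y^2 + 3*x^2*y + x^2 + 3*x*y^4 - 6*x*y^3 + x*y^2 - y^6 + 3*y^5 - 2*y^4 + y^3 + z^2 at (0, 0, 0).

The Hessian of f at 0 has rank 2. Corank 1: A-series; mu = 2 gives A_2.

2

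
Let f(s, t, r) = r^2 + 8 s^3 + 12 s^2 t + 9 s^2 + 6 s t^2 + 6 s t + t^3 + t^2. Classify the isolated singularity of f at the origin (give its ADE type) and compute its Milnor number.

Type A2, Milnor number mu = 2.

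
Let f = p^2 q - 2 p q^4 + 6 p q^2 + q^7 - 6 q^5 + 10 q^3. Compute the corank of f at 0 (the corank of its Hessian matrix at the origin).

The Hessian at 0 is [[0, 0], [0, 0]] of rank 0; hence corank 2.

2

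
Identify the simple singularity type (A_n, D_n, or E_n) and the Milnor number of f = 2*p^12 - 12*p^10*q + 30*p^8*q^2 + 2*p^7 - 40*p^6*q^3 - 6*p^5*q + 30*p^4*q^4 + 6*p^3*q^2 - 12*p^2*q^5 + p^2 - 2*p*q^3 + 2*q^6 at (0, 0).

The Hessian of f at 0 has rank 1. Corank 1: A-series; mu = 5 gives A_5.

Type A_5, Milnor number mu = 5.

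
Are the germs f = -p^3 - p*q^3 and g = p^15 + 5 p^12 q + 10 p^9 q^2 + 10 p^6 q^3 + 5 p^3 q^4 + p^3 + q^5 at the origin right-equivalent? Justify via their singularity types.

No.

The Hessian of f at 0 has rank 0. Corank 2; j^3 = -p^3 is a perfect cube, so E-series; the 4-jet and mu = 7 give E_7. The Hessian of g at 0 has rank 0. Corank 2; j^3 = p^3 is a perfect cube, so E-series; the 5-jet and mu = 8 give E_8. f is E_7 but g is E_8, hence not right-equivalent.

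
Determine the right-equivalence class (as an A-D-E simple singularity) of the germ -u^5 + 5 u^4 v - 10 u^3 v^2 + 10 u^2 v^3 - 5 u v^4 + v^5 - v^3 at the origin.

The Hessian of f at 0 has rank 0. Corank 2; j^3 = -v^3 is a perfect cube, so E-series; the 5-jet and mu = 8 give E_8.

E8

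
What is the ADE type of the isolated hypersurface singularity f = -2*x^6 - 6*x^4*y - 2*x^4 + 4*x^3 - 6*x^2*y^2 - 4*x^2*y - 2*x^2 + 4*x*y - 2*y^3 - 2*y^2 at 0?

A_2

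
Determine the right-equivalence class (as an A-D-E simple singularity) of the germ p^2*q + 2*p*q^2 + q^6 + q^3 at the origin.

D_7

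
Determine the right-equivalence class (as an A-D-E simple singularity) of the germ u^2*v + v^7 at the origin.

D_8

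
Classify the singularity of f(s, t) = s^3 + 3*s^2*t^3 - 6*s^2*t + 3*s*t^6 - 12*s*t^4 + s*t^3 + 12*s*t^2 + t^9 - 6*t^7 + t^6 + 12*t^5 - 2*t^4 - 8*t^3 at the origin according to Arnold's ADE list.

The Hessian of f at 0 has rank 0. Corank 2; j^3 = (s - 2*t)^3 is a perfect cube, so E-series; the 4-jet and mu = 7 give E_7.

E7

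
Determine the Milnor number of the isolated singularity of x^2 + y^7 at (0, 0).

6

The Hessian of f at 0 is [[2, 0], [0, 0]] with rank 1, so corank 1. A Groebner basis of the Jacobian ideal J(f) in C{x,y} is {y^6, x}; counting standard monomials gives mu = 6. Corank 1: A-series; mu = 6 gives A_6.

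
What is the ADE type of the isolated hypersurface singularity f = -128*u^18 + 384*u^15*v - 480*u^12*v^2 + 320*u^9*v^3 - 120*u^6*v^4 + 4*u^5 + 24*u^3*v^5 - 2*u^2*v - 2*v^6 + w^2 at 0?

The Hessian of f at 0 has rank 1. Corank 2; j^3 = -2*u^2*v has shape L^2 M (L != M), so D-series; mu = 7 gives D_7.

D_{7}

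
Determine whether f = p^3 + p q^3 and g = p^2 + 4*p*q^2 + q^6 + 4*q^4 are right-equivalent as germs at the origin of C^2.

No.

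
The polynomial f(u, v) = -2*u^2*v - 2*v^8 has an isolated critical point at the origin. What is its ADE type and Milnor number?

Type D_{9}, Milnor number mu = 9.

The Hessian of f at 0 is [[0, 0], [0, 0]] with rank 0, so corank 2. A Groebner basis of the Jacobian ideal J(f) in C{u,v} is {u^2/8 + v^7, u^3, u*v}; counting standard monomials gives mu = 9. Corank 2; j^3 = -2*u^2*v has shape L^2 M (L != M), so D-series; mu = 9 gives D_9.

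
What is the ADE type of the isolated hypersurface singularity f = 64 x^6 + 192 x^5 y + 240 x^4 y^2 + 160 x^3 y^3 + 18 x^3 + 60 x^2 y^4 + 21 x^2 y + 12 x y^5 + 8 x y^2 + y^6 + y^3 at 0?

D7

The Hessian of f at 0 is [[0, 0], [0, 0]] with rank 0, so corank 2. A Groebner basis of the Jacobian ideal J(f) in C{x,y} is {-243*x*y/4 + y^5 - 81*y^2/4, x*y^2 + y^3/3, x^2 + 5*x*y/6 + y^2/6}; counting standard monomials gives mu = 7. Corank 2; j^3 = (2*x + y)*(3*x + y)^2 has shape L^2 M (L != M), so D-series; mu = 7 gives D_7.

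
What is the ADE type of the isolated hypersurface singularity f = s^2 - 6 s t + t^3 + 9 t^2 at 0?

A_{2}

The Hessian of f at 0 has rank 1. Corank 1: A-series; mu = 2 gives A_2.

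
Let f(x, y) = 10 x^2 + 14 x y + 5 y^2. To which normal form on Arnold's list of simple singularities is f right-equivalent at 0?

A1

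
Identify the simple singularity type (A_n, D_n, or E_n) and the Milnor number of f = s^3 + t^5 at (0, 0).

The Hessian of f at 0 has rank 0. Corank 2; j^3 = s^3 is a perfect cube, so E-series; the 5-jet and mu = 8 give E_8.

Type E_8, Milnor number mu = 8.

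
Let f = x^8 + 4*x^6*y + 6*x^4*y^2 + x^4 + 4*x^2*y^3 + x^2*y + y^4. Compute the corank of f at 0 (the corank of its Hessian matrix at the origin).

2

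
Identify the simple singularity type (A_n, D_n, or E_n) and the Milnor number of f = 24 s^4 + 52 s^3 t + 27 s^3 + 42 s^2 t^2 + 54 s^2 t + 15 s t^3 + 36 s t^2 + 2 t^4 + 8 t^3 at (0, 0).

The Hessian of f at 0 has rank 0. Corank 2; j^3 = (3*s + 2*t)^3 is a perfect cube, so E-series; the 4-jet and mu = 7 give E_7.

Type E_7, Milnor number mu = 7.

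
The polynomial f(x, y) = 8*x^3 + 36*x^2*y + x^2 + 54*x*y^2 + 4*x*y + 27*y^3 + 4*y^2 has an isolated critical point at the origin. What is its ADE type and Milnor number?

Type A_2, Milnor number mu = 2.

The Hessian of f at 0 has rank 1. Corank 1: A-series; mu = 2 gives A_2.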